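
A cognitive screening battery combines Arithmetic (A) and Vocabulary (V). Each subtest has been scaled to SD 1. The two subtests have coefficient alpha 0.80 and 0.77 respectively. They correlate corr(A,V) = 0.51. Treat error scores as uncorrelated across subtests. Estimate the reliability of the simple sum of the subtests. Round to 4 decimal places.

Var(A+V) = 2 + 2·[0.51] = 2 + 1.02 = 3.02.
With uncorrelated errors the cross-covariances are all true-score covariance, so they carry over unchanged; only the diagonal terms shrink to ρᵢσᵢ².
True-score variance = [0.80 + 0.77] + 1.02 = 1.57 + 1.02 = 2.59.
Reliability = 2.59 / 3.02 = 0.8576.

0.8576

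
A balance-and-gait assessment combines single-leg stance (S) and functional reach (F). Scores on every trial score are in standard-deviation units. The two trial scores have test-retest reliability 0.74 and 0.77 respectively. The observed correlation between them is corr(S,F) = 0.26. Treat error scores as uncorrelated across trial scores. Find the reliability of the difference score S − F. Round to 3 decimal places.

0.669

Var(S−F) = 1 + 1 − 2·0.26 = 2 − 0.52 = 1.48.
Because errors are independent across components, Cov(Tᵢ,Tⱼ) = Cov(Xᵢ,Xⱼ); the off-diagonal part of the true-score variance is the same as above.
True-score variance = [0.74 + 0.77] − 0.52 = 1.51 − 0.52 = 0.99.
Reliability = 0.99 / 1.48 = 0.669.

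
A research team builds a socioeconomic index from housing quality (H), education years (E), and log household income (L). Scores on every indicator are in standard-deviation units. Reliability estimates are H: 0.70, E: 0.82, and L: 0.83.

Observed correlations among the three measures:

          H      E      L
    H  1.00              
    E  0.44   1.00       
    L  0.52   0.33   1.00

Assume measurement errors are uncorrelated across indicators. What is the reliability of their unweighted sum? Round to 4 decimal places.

0.8835

Var(H+E+L) = 3 + 2·[0.44 + 0.52 + 0.33] = 3 + 2.58 = 5.58.
With uncorrelated errors the cross-covariances are all true-score covariance, so they carry over unchanged; only the diagonal terms shrink to ρᵢσᵢ².
True-score variance = [0.70 + 0.82 + 0.83] + 2.58 = 2.35 + 2.58 = 4.93.
Reliability = 4.93 / 5.58 = 0.8835.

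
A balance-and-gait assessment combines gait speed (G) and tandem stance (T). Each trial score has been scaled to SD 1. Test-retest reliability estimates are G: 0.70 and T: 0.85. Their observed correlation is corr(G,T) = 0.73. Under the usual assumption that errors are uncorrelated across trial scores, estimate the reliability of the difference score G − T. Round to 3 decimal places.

Var(G−T) = 1 + 1 − 2·0.73 = 2 − 1.46 = 0.54.
Because errors are independent across components, Cov(Tᵢ,Tⱼ) = Cov(Xᵢ,Xⱼ); the off-diagonal part of the true-score variance is the same as above.
True-score variance = [0.70 + 0.85] − 1.46 = 1.55 − 1.46 = 0.09.
Reliability = 0.09 / 0.54 = 0.167.

0.167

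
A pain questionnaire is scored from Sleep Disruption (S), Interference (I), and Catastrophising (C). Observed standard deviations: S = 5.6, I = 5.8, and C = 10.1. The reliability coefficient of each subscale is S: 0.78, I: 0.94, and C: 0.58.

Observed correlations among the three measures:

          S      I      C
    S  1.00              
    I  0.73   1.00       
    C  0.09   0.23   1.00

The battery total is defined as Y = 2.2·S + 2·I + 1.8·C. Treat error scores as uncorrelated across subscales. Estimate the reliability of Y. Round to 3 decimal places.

Var(Y) = 2.2²·5.6² + 2²·5.8² + 1.8²·10.1² + 2·[4.4·5.6·5.8·0.73 + 3.96·5.6·10.1·0.09 + 3.6·5.8·10.1·0.23] = 616.855 + 345.976 = 962.831.
With uncorrelated errors the cross-covariances are all true-score covariance, so they carry over unchanged; only the diagonal terms shrink to ρᵢσᵢ².
True-score variance = [2.2²·5.6²·0.78 + 2²·5.8²·0.94 + 1.8²·10.1²·0.58] + 345.976 = 436.574 + 345.976 = 782.55.
Reliability = 782.55 / 962.831 = 0.813.

0.813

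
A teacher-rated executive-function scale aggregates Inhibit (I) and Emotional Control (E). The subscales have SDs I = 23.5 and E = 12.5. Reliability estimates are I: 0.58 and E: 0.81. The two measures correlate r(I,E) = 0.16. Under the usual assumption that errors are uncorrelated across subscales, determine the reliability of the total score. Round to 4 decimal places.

0.6740

Var(I+E) = 23.5² + 12.5² + 2·[23.5·12.5·0.16] = 708.5 + 94 = 802.5.
With uncorrelated errors the cross-covariances are all true-score covariance, so they carry over unchanged; only the diagonal terms shrink to ρᵢσᵢ².
True-score variance = [23.5²·0.58 + 12.5²·0.81] + 94 = 446.867 + 94 = 540.867.
Reliability = 540.867 / 802.5 = 0.6740.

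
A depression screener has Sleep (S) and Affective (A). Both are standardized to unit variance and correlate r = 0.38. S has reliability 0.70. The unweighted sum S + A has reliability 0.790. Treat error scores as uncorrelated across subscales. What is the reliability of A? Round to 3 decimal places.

0.720

Var(S+A) = 2 + 2·0.38 = 2.760.
True-score variance = ρ_S + ρ_A + 2·0.38, so 0.790 = (0.70 + ρ_A + 0.76) / 2.760.
ρ_A = 0.790·2.760 − 0.70 − 0.76 = 0.720.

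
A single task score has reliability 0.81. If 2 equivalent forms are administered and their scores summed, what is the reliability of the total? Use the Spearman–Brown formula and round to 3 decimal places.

ρ_k = kρ / (1 + (k−1)ρ) = 2·0.81 / (1 + 1·0.81) = 1.620 / 1.810 = 0.895.

0.895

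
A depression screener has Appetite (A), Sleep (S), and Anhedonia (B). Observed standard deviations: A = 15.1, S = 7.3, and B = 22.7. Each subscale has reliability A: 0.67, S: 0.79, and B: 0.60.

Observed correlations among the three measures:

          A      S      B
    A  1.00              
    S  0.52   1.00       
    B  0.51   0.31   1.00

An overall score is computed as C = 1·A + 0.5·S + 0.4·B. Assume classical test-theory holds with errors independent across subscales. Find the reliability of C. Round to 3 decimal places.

0.795

Var(C) = 15.1² + 0.5²·7.3² + 0.4²·22.7² + 2·[0.5·15.1·7.3·0.52 + 0.4·15.1·22.7·0.51 + 0.2·7.3·22.7·0.31] = 323.779 + 217.718 = 541.497.
Under uncorrelated errors the observed covariances equal the true-score covariances, so only the own-variance terms attenuate.
True-score variance = [15.1²·0.67 + 0.5²·7.3²·0.79 + 0.4²·22.7²·0.60] + 217.718 = 212.759 + 217.718 = 430.477.
Reliability = 430.477 / 541.497 = 0.795.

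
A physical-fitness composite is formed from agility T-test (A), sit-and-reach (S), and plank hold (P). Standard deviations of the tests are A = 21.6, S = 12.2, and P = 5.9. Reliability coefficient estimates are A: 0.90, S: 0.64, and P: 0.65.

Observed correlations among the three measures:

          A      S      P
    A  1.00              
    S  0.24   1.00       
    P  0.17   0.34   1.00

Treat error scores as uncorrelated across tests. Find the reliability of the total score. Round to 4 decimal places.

Var(A+S+P) = 21.6² + 12.2² + 5.9² + 2·[21.6·12.2·0.24 + 21.6·5.9·0.17 + 12.2·5.9·0.34] = 650.21 + 218.766 = 868.976.
With uncorrelated errors the cross-covariances are all true-score covariance, so they carry over unchanged; only the diagonal terms shrink to ρᵢσᵢ².
True-score variance = [21.6²·0.90 + 12.2²·0.64 + 5.9²·0.65] + 218.766 = 537.788 + 218.766 = 756.554.
Reliability = 756.554 / 868.976 = 0.8706.

0.8706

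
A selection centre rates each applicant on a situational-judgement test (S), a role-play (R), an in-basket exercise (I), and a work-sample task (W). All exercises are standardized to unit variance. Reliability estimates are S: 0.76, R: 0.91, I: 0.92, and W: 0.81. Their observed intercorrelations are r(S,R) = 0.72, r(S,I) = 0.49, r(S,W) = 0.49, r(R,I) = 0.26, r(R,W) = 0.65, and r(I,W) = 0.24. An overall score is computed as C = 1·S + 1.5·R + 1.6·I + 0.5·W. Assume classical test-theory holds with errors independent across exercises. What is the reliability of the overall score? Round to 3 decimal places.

0.946

Var(C) = 1 + 1.5² + 1.6² + 0.5² + 2·[1.5·0.72 + 1.6·0.49 + 0.5·0.49 + 2.4·0.26 + 0.75·0.65 + 0.8·0.24] = 6.06 + 6.825 = 12.885.
With uncorrelated errors the cross-covariances are all true-score covariance, so they carry over unchanged; only the diagonal terms shrink to ρᵢσᵢ².
True-score variance = [0.76 + 1.5²·0.91 + 1.6²·0.92 + 0.5²·0.81] + 6.825 = 5.3652 + 6.825 = 12.1902.
Reliability = 12.1902 / 12.885 = 0.946.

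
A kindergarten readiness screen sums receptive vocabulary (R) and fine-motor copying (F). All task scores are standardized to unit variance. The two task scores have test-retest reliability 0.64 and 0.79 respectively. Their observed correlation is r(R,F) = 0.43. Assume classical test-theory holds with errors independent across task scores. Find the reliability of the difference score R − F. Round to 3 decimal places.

0.500

Var(R−F) = 1 + 1 − 2·0.43 = 2 − 0.86 = 1.14.
Because errors are independent across components, Cov(Tᵢ,Tⱼ) = Cov(Xᵢ,Xⱼ); the off-diagonal part of the true-score variance is the same as above.
True-score variance = [0.64 + 0.79] − 0.86 = 1.43 − 0.86 = 0.57.
Reliability = 0.57 / 1.14 = 0.500.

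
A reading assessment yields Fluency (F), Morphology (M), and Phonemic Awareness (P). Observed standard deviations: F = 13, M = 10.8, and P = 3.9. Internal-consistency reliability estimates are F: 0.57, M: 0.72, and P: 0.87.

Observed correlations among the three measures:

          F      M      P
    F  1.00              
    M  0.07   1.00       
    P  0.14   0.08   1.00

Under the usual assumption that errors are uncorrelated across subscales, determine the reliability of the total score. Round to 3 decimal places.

Var(F+M+P) = 13² + 10.8² + 3.9² + 2·[13·10.8·0.07 + 13·3.9·0.14 + 10.8·3.9·0.08] = 300.85 + 40.5912 = 341.441.
With uncorrelated errors the cross-covariances are all true-score covariance, so they carry over unchanged; only the diagonal terms shrink to ρᵢσᵢ².
True-score variance = [13²·0.57 + 10.8²·0.72 + 3.9²·0.87] + 40.5912 = 193.543 + 40.5912 = 234.135.
Reliability = 234.135 / 341.441 = 0.686.

0.686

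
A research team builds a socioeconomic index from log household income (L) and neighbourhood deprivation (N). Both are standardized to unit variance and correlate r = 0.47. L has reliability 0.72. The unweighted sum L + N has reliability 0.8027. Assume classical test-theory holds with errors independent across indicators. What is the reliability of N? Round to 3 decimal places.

0.700

Var(L+N) = 2 + 2·0.47 = 2.940.
True-score variance = ρ_L + ρ_N + 2·0.47, so 0.8027 = (0.72 + ρ_N + 0.94) / 2.940.
ρ_N = 0.8027·2.940 − 0.72 − 0.94 = 0.700.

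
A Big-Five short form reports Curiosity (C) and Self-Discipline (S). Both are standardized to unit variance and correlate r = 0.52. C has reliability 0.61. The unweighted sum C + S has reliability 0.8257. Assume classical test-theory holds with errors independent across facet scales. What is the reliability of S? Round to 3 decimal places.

Var(C+S) = 2 + 2·0.52 = 3.040.
True-score variance = ρ_C + ρ_S + 2·0.52, so 0.8257 = (0.61 + ρ_S + 1.04) / 3.040.
ρ_S = 0.8257·3.040 − 0.61 − 1.04 = 0.860.

0.860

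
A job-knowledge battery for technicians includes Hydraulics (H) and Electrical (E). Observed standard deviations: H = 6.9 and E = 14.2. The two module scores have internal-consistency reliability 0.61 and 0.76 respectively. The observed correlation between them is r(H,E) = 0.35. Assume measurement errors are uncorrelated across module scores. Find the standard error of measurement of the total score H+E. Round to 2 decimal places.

8.18

Var(total) = 249.25 + 68.586 = 317.836.
True-score variance = 182.288 + 68.586 = 250.875, so reliability = 0.7893.
Error variance = 317.836 − 250.875 = 66.9615; SEM = √66.9615 = 8.18.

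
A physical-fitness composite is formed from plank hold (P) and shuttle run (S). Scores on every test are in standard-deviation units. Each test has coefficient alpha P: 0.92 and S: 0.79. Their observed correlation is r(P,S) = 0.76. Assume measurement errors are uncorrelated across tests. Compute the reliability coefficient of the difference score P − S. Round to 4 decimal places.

Var(P−S) = 1 + 1 − 2·0.76 = 2 − 1.52 = 0.48.
Under uncorrelated errors the observed covariances equal the true-score covariances, so only the own-variance terms attenuate.
True-score variance = [0.92 + 0.79] − 1.52 = 1.71 − 1.52 = 0.19.
Reliability = 0.19 / 0.48 = 0.3958.

0.3958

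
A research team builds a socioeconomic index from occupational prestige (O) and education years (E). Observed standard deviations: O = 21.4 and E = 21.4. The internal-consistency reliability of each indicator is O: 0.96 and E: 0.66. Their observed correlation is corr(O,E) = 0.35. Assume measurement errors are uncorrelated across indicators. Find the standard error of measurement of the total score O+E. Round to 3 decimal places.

13.192

Var(total) = 915.92 + 320.572 = 1236.49.
True-score variance = 741.895 + 320.572 = 1062.47, so reliability = 0.8593.
Error variance = 1236.49 − 1062.47 = 174.025; SEM = √174.025 = 13.192.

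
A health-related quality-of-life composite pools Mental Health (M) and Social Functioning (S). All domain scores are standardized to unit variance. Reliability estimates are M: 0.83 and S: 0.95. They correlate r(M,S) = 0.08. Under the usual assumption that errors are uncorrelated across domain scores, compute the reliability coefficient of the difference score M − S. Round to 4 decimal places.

0.8804

Var(M−S) = 1 + 1 − 2·0.08 = 2 − 0.16 = 1.84.
Because errors are independent across components, Cov(Tᵢ,Tⱼ) = Cov(Xᵢ,Xⱼ); the off-diagonal part of the true-score variance is the same as above.
True-score variance = [0.83 + 0.95] − 0.16 = 1.78 − 0.16 = 1.62.
Reliability = 1.62 / 1.84 = 0.8804.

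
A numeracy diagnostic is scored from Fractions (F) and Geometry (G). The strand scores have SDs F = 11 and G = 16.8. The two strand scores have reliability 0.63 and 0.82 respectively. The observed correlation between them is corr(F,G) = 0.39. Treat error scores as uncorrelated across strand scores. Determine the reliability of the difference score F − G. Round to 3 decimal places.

Var(F−G) = 11² + 16.8² − 2·11·16.8·0.39 = 403.24 − 144.144 = 259.096.
With uncorrelated errors the cross-covariances are all true-score covariance, so they carry over unchanged; only the diagonal terms shrink to ρᵢσᵢ².
True-score variance = [11²·0.63 + 16.8²·0.82] − 144.144 = 307.667 − 144.144 = 163.523.
Reliability = 163.523 / 259.096 = 0.631.

0.631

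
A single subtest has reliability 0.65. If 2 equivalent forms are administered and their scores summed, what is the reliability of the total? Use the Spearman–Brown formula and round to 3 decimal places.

ρ_k = kρ / (1 + (k−1)ρ) = 2·0.65 / (1 + 1·0.65) = 1.300 / 1.650 = 0.788.

0.788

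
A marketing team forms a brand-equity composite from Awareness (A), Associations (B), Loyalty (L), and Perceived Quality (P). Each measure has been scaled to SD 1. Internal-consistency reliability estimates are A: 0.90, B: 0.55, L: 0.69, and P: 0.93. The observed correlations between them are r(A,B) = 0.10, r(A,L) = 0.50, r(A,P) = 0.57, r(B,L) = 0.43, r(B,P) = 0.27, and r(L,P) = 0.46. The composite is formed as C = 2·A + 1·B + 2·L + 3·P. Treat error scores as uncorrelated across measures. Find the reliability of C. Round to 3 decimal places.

0.929

Var(C) = 2² + 1 + 2² + 3² + 2·[2·0.10 + 4·0.50 + 6·0.57 + 2·0.43 + 3·0.27 + 6·0.46] = 18 + 20.1 = 38.1.
Because errors are independent across components, Cov(Tᵢ,Tⱼ) = Cov(Xᵢ,Xⱼ); the off-diagonal part of the true-score variance is the same as above.
True-score variance = [2²·0.90 + 0.55 + 2²·0.69 + 3²·0.93] + 20.1 = 15.28 + 20.1 = 35.38.
Reliability = 35.38 / 38.1 = 0.929.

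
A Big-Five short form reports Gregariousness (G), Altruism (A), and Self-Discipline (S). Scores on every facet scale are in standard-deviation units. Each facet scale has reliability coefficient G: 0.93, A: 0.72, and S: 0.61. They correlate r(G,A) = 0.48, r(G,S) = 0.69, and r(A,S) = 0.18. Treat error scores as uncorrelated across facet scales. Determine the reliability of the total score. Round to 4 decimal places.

0.8702

Var(G+A+S) = 3 + 2·[0.48 + 0.69 + 0.18] = 3 + 2.7 = 5.7.
Under uncorrelated errors the observed covariances equal the true-score covariances, so only the own-variance terms attenuate.
True-score variance = [0.93 + 0.72 + 0.61] + 2.7 = 2.26 + 2.7 = 4.96.
Reliability = 4.96 / 5.7 = 0.8702.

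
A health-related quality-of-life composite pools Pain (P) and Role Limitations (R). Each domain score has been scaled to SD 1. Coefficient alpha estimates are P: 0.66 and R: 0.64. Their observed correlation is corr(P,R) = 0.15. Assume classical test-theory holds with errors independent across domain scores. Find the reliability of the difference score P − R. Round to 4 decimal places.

0.5882

Var(P−R) = 1 + 1 − 2·0.15 = 2 − 0.3 = 1.7.
Under uncorrelated errors the observed covariances equal the true-score covariances, so only the own-variance terms attenuate.
True-score variance = [0.66 + 0.64] − 0.3 = 1.3 − 0.3 = 1.
Reliability = 1 / 1.7 = 0.5882.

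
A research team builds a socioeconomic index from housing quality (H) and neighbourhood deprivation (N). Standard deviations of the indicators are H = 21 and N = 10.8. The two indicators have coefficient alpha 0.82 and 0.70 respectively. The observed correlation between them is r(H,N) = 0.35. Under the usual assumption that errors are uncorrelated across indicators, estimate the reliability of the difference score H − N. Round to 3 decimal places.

0.713

Var(H−N) = 21² + 10.8² − 2·21·10.8·0.35 = 557.64 − 158.76 = 398.88.
With uncorrelated errors the cross-covariances are all true-score covariance, so they carry over unchanged; only the diagonal terms shrink to ρᵢσᵢ².
True-score variance = [21²·0.82 + 10.8²·0.70] − 158.76 = 443.268 − 158.76 = 284.508.
Reliability = 284.508 / 398.88 = 0.713.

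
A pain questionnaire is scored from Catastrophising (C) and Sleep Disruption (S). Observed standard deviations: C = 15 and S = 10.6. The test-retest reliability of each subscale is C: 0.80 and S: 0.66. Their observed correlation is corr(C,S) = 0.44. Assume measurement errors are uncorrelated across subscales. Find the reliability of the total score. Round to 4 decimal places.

0.8257

Var(C+S) = 15² + 10.6² + 2·[15·10.6·0.44] = 337.36 + 139.92 = 477.28.
Because errors are independent across components, Cov(Tᵢ,Tⱼ) = Cov(Xᵢ,Xⱼ); the off-diagonal part of the true-score variance is the same as above.
True-score variance = [15²·0.80 + 10.6²·0.66] + 139.92 = 254.158 + 139.92 = 394.078.
Reliability = 394.078 / 477.28 = 0.8257.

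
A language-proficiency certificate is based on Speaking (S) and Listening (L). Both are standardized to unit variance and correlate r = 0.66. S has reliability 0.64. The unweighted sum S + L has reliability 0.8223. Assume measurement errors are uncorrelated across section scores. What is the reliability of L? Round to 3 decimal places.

0.770

Var(S+L) = 2 + 2·0.66 = 3.320.
True-score variance = ρ_S + ρ_L + 2·0.66, so 0.8223 = (0.64 + ρ_L + 1.32) / 3.320.
ρ_L = 0.8223·3.320 − 0.64 − 1.32 = 0.770.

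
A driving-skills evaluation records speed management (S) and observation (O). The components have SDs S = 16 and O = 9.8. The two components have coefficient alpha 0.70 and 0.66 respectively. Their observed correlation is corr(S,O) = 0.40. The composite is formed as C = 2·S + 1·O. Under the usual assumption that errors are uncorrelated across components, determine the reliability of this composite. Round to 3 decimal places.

Var(C) = 2²·16² + 9.8² + 2·[2·16·9.8·0.40] = 1120.04 + 250.88 = 1370.92.
Because errors are independent across components, Cov(Tᵢ,Tⱼ) = Cov(Xᵢ,Xⱼ); the off-diagonal part of the true-score variance is the same as above.
True-score variance = [2²·16²·0.70 + 9.8²·0.66] + 250.88 = 780.186 + 250.88 = 1031.07.
Reliability = 1031.07 / 1370.92 = 0.752.

0.752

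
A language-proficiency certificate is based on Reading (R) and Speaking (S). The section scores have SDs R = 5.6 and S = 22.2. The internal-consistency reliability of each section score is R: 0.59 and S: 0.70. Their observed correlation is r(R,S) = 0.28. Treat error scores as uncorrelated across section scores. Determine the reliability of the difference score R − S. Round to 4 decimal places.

Var(R−S) = 5.6² + 22.2² − 2·5.6·22.2·0.28 = 524.2 − 69.6192 = 454.581.
With uncorrelated errors the cross-covariances are all true-score covariance, so they carry over unchanged; only the diagonal terms shrink to ρᵢσᵢ².
True-score variance = [5.6²·0.59 + 22.2²·0.70] − 69.6192 = 363.49 − 69.6192 = 293.871.
Reliability = 293.871 / 454.581 = 0.6465.

0.6465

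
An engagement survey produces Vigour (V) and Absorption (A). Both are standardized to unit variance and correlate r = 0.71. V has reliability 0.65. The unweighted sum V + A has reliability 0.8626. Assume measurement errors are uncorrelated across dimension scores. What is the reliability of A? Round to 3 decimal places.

Var(V+A) = 2 + 2·0.71 = 3.420.
True-score variance = ρ_V + ρ_A + 2·0.71, so 0.8626 = (0.65 + ρ_A + 1.42) / 3.420.
ρ_A = 0.8626·3.420 − 0.65 − 1.42 = 0.880.

0.880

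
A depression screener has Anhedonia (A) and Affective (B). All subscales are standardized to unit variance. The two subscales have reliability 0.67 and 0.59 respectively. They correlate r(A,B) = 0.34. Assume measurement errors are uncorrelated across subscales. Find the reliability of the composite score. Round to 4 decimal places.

Var(A+B) = 2 + 2·[0.34] = 2 + 0.68 = 2.68.
Under uncorrelated errors the observed covariances equal the true-score covariances, so only the own-variance terms attenuate.
True-score variance = [0.67 + 0.59] + 0.68 = 1.26 + 0.68 = 1.94.
Reliability = 1.94 / 2.68 = 0.7239.

0.7239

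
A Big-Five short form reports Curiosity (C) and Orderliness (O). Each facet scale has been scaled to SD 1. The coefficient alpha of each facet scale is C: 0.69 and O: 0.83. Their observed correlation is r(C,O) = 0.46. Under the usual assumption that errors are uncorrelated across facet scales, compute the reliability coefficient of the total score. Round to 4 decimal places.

0.8356

Var(C+O) = 2 + 2·[0.46] = 2 + 0.92 = 2.92.
Under uncorrelated errors the observed covariances equal the true-score covariances, so only the own-variance terms attenuate.
True-score variance = [0.69 + 0.83] + 0.92 = 1.52 + 0.92 = 2.44.
Reliability = 2.44 / 2.92 = 0.8356.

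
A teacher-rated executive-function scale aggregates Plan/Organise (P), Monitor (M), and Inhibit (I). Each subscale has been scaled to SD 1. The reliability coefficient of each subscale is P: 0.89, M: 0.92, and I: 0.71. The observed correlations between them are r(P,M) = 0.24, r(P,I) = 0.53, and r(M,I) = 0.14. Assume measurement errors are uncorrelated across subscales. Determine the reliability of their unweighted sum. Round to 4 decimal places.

0.9004

Var(P+M+I) = 3 + 2·[0.24 + 0.53 + 0.14] = 3 + 1.82 = 4.82.
Because errors are independent across components, Cov(Tᵢ,Tⱼ) = Cov(Xᵢ,Xⱼ); the off-diagonal part of the true-score variance is the same as above.
True-score variance = [0.89 + 0.92 + 0.71] + 1.82 = 2.52 + 1.82 = 4.34.
Reliability = 4.34 / 4.82 = 0.9004.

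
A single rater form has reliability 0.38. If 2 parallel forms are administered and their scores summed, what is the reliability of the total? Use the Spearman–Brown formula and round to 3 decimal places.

ρ_k = kρ / (1 + (k−1)ρ) = 2·0.38 / (1 + 1·0.38) = 0.760 / 1.380 = 0.551.

0.551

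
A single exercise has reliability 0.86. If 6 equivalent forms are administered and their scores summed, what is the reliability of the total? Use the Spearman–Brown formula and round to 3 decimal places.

ρ_k = kρ / (1 + (k−1)ρ) = 6·0.86 / (1 + 5·0.86) = 5.160 / 5.300 = 0.974.

0.974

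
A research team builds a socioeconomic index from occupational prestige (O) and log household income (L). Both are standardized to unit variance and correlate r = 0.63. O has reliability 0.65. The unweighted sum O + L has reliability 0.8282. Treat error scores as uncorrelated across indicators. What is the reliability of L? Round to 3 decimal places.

0.790

Var(O+L) = 2 + 2·0.63 = 3.260.
True-score variance = ρ_O + ρ_L + 2·0.63, so 0.8282 = (0.65 + ρ_L + 1.26) / 3.260.
ρ_L = 0.8282·3.260 − 0.65 − 1.26 = 0.790.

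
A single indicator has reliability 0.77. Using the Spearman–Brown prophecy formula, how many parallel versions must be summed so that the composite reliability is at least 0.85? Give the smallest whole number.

2

k ≥ ρ*(1−ρ₁)/(ρ₁(1−ρ*)) = 0.85·0.23 / (0.77·0.15) = 1.693.
Smallest integer k = 2.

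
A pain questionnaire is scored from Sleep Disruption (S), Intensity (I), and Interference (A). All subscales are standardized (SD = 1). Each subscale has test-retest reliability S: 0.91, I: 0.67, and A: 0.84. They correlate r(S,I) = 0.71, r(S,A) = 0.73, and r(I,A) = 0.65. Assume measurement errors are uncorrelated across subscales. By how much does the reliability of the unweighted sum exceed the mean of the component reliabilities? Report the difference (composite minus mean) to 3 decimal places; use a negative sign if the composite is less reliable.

Var(sum) = 3 + 4.18 = 7.18; true-score variance = 2.42 + 4.18 = 6.6; composite reliability = 0.9192.
Mean component reliability = 0.8067.
Difference = 0.9192 − 0.8067 = 0.113.

0.113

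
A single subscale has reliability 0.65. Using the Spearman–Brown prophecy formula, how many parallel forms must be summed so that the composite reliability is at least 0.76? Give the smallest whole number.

2

k ≥ ρ*(1−ρ₁)/(ρ₁(1−ρ*)) = 0.76·0.35 / (0.65·0.24) = 1.705.
Smallest integer k = 2.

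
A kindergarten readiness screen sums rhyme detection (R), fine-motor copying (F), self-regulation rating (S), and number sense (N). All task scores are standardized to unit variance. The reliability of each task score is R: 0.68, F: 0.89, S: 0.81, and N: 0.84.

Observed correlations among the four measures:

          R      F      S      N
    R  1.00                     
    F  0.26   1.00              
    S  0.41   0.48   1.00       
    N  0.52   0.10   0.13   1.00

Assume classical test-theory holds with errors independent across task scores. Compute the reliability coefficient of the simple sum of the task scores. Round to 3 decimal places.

0.900

Var(R+F+S+N) = 4 + 2·[0.26 + 0.41 + 0.52 + 0.48 + 0.10 + 0.13] = 4 + 3.8 = 7.8.
Because errors are independent across components, Cov(Tᵢ,Tⱼ) = Cov(Xᵢ,Xⱼ); the off-diagonal part of the true-score variance is the same as above.
True-score variance = [0.68 + 0.89 + 0.81 + 0.84] + 3.8 = 3.22 + 3.8 = 7.02.
Reliability = 7.02 / 7.8 = 0.900.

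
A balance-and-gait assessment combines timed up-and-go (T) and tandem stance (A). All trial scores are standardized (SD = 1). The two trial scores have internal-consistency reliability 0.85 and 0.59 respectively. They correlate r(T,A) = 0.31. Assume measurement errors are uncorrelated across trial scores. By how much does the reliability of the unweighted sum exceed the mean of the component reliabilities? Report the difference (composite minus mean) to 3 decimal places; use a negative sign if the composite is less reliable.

Var(sum) = 2 + 0.62 = 2.62; true-score variance = 1.44 + 0.62 = 2.06; composite reliability = 0.7863.
Mean component reliability = 0.7200.
Difference = 0.7863 − 0.7200 = 0.066.

0.066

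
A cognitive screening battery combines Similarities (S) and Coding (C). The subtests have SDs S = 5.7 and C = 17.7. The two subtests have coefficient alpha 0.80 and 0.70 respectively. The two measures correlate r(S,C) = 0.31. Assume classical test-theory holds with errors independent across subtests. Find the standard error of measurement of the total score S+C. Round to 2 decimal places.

10.02

Var(total) = 345.78 + 62.5518 = 408.332.
True-score variance = 245.295 + 62.5518 = 307.847, so reliability = 0.7539.
Error variance = 408.332 − 307.847 = 100.485; SEM = √100.485 = 10.02.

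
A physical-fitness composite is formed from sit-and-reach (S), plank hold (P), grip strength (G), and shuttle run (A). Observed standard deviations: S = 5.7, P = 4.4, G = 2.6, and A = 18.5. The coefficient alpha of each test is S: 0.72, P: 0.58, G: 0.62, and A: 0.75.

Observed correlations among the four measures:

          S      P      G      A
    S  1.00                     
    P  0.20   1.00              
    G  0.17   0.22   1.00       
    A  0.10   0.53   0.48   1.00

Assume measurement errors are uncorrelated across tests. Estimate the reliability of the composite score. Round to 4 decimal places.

Var(S+P+G+A) = 5.7² + 4.4² + 2.6² + 18.5² + 2·[5.7·4.4·0.20 + 5.7·2.6·0.17 + 5.7·18.5·0.10 + 4.4·2.6·0.22 + 4.4·18.5·0.53 + 2.6·18.5·0.48] = 400.86 + 173.654 = 574.514.
With uncorrelated errors the cross-covariances are all true-score covariance, so they carry over unchanged; only the diagonal terms shrink to ρᵢσᵢ².
True-score variance = [5.7²·0.72 + 4.4²·0.58 + 2.6²·0.62 + 18.5²·0.75] + 173.654 = 295.5 + 173.654 = 469.155.
Reliability = 469.155 / 574.514 = 0.8166.

0.8166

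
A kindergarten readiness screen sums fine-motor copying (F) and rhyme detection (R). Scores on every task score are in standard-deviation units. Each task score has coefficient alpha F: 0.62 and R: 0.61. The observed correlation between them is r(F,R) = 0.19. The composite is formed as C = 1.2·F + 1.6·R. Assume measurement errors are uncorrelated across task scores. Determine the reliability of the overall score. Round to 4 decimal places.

0.6732

Var(C) = 1.2² + 1.6² + 2·[1.92·0.19] = 4 + 0.7296 = 4.7296.
Under uncorrelated errors the observed covariances equal the true-score covariances, so only the own-variance terms attenuate.
True-score variance = [1.2²·0.62 + 1.6²·0.61] + 0.7296 = 2.4544 + 0.7296 = 3.184.
Reliability = 3.184 / 4.7296 = 0.6732.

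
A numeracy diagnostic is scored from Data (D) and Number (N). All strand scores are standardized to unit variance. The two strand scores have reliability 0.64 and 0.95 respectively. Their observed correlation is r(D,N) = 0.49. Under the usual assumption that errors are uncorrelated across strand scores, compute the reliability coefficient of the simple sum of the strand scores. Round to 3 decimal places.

0.862

Var(D+N) = 2 + 2·[0.49] = 2 + 0.98 = 2.98.
With uncorrelated errors the cross-covariances are all true-score covariance, so they carry over unchanged; only the diagonal terms shrink to ρᵢσᵢ².
True-score variance = [0.64 + 0.95] + 0.98 = 1.59 + 0.98 = 2.57.
Reliability = 2.57 / 2.98 = 0.862.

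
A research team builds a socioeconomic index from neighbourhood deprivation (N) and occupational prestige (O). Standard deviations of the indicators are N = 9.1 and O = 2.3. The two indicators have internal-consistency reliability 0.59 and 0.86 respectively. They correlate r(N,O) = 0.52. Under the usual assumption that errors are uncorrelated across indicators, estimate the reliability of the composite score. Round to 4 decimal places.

Var(N+O) = 9.1² + 2.3² + 2·[9.1·2.3·0.52] = 88.1 + 21.7672 = 109.867.
Because errors are independent across components, Cov(Tᵢ,Tⱼ) = Cov(Xᵢ,Xⱼ); the off-diagonal part of the true-score variance is the same as above.
True-score variance = [9.1²·0.59 + 2.3²·0.86] + 21.7672 = 53.4073 + 21.7672 = 75.1745.
Reliability = 75.1745 / 109.867 = 0.6842.

0.6842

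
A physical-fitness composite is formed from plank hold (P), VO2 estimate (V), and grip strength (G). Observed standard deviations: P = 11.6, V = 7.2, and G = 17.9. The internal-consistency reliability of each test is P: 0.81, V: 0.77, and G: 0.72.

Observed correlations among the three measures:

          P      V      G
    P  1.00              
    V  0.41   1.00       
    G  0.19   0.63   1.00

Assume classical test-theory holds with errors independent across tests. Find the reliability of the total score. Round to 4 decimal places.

Var(P+V+G) = 11.6² + 7.2² + 17.9² + 2·[11.6·7.2·0.41 + 11.6·17.9·0.19 + 7.2·17.9·0.63] = 506.81 + 309.778 = 816.588.
Because errors are independent across components, Cov(Tᵢ,Tⱼ) = Cov(Xᵢ,Xⱼ); the off-diagonal part of the true-score variance is the same as above.
True-score variance = [11.6²·0.81 + 7.2²·0.77 + 17.9²·0.72] + 309.778 = 379.606 + 309.778 = 689.384.
Reliability = 689.384 / 816.588 = 0.8442.

0.8442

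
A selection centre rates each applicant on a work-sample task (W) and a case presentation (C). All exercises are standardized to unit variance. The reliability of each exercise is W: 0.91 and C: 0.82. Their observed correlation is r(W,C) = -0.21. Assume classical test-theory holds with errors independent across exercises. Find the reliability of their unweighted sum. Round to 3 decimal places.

Var(W+C) = 2 + 2·[(-0.21)] = 2 − 0.42 = 1.58.
Because errors are independent across components, Cov(Tᵢ,Tⱼ) = Cov(Xᵢ,Xⱼ); the off-diagonal part of the true-score variance is the same as above.
True-score variance = [0.91 + 0.82] − 0.42 = 1.73 − 0.42 = 1.31.
Reliability = 1.31 / 1.58 = 0.829.

0.829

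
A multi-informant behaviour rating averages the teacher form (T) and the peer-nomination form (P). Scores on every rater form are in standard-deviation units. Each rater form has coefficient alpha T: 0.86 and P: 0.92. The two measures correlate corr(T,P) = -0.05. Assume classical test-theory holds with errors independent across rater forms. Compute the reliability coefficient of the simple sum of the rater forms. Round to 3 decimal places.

0.884

Var(T+P) = 2 + 2·[(-0.05)] = 2 − 0.1 = 1.9.
Under uncorrelated errors the observed covariances equal the true-score covariances, so only the own-variance terms attenuate.
True-score variance = [0.86 + 0.92] − 0.1 = 1.78 − 0.1 = 1.68.
Reliability = 1.68 / 1.9 = 0.884.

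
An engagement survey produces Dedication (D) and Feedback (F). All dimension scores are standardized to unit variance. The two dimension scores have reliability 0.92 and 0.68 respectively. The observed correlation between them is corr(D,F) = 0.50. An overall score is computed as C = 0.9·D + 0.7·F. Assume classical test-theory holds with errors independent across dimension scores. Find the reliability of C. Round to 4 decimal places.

0.8852

Var(C) = 0.9² + 0.7² + 2·[0.63·0.50] = 1.3 + 0.63 = 1.93.
With uncorrelated errors the cross-covariances are all true-score covariance, so they carry over unchanged; only the diagonal terms shrink to ρᵢσᵢ².
True-score variance = [0.9²·0.92 + 0.7²·0.68] + 0.63 = 1.0784 + 0.63 = 1.7084.
Reliability = 1.7084 / 1.93 = 0.8852.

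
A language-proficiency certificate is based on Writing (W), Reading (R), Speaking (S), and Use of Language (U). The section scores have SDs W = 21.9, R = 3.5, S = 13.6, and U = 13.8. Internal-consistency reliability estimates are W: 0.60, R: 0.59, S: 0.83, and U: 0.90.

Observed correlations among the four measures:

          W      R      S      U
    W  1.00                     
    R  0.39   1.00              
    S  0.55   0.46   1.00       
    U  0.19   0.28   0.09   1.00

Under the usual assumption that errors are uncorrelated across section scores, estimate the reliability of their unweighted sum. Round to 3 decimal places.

Var(W+R+S+U) = 21.9² + 3.5² + 13.6² + 13.8² + 2·[21.9·3.5·0.39 + 21.9·13.6·0.55 + 21.9·13.8·0.19 + 3.5·13.6·0.46 + 3.5·13.8·0.28 + 13.6·13.8·0.09] = 867.26 + 606.877 = 1474.14.
Under uncorrelated errors the observed covariances equal the true-score covariances, so only the own-variance terms attenuate.
True-score variance = [21.9²·0.60 + 3.5²·0.59 + 13.6²·0.83 + 13.8²·0.90] + 606.877 = 619.906 + 606.877 = 1226.78.
Reliability = 1226.78 / 1474.14 = 0.832.

0.832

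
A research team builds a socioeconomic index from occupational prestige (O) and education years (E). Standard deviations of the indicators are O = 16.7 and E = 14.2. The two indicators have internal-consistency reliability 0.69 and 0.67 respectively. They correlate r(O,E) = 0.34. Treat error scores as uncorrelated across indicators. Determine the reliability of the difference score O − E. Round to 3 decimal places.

0.521

Var(O−E) = 16.7² + 14.2² − 2·16.7·14.2·0.34 = 480.53 − 161.255 = 319.275.
Under uncorrelated errors the observed covariances equal the true-score covariances, so only the own-variance terms attenuate.
True-score variance = [16.7²·0.69 + 14.2²·0.67] − 161.255 = 327.533 − 161.255 = 166.278.
Reliability = 166.278 / 319.275 = 0.521.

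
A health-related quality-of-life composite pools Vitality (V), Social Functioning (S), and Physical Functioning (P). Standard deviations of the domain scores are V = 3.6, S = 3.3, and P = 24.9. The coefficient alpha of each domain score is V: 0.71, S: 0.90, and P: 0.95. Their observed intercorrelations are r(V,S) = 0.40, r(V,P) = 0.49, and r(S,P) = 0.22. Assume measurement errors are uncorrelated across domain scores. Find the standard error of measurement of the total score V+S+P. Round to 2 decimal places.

5.99

Var(total) = 643.86 + 133.506 = 777.366.
True-score variance = 608.012 + 133.506 = 741.518, so reliability = 0.9539.
Error variance = 777.366 − 741.518 = 35.8479; SEM = √35.8479 = 5.99.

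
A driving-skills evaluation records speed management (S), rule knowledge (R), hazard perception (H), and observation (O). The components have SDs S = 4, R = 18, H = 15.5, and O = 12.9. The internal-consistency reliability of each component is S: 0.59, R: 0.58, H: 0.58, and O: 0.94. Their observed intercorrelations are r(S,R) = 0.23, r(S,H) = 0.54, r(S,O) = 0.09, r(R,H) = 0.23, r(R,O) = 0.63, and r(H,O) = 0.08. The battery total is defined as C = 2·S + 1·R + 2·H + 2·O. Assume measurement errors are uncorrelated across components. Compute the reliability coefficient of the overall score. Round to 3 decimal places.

0.819

Var(C) = 2²·4² + 18² + 2²·15.5² + 2²·12.9² + 2·[2·4·18·0.23 + 4·4·15.5·0.54 + 4·4·12.9·0.09 + 2·18·15.5·0.23 + 2·18·12.9·0.63 + 4·15.5·12.9·0.08] = 2014.64 + 1341.02 = 3355.66.
With uncorrelated errors the cross-covariances are all true-score covariance, so they carry over unchanged; only the diagonal terms shrink to ρᵢσᵢ².
True-score variance = [2²·4²·0.59 + 18²·0.58 + 2²·15.5²·0.58 + 2²·12.9²·0.94] + 1341.02 = 1408.76 + 1341.02 = 2749.79.
Reliability = 2749.79 / 3355.66 = 0.819.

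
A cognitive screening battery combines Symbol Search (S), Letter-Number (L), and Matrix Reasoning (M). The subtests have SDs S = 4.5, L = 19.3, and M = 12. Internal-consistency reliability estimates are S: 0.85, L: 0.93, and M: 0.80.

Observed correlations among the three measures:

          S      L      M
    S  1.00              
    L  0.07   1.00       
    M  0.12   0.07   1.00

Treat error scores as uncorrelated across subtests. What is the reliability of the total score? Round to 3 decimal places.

0.903

Var(S+L+M) = 4.5² + 19.3² + 12² + 2·[4.5·19.3·0.07 + 4.5·12·0.12 + 19.3·12·0.07] = 536.74 + 57.543 = 594.283.
Under uncorrelated errors the observed covariances equal the true-score covariances, so only the own-variance terms attenuate.
True-score variance = [4.5²·0.85 + 19.3²·0.93 + 12²·0.80] + 57.543 = 478.828 + 57.543 = 536.371.
Reliability = 536.371 / 594.283 = 0.903.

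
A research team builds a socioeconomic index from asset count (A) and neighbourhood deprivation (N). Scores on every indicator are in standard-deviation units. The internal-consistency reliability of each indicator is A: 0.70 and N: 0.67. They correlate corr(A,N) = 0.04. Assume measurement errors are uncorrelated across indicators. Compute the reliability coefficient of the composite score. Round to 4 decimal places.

0.6971

Var(A+N) = 2 + 2·[0.04] = 2 + 0.08 = 2.08.
Under uncorrelated errors the observed covariances equal the true-score covariances, so only the own-variance terms attenuate.
True-score variance = [0.70 + 0.67] + 0.08 = 1.37 + 0.08 = 1.45.
Reliability = 1.45 / 2.08 = 0.6971.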